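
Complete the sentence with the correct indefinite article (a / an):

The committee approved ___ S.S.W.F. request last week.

an

The indefinite article is chosen by the initial *sound* of the following word, not its spelling.
The initialism *S.S.W.F.* is read letter by letter; the first letter, S, is pronounced /ɛs/, which begins with a vowel sound.
So the article is *an*: The committee approved an S.S.W.F. request last week.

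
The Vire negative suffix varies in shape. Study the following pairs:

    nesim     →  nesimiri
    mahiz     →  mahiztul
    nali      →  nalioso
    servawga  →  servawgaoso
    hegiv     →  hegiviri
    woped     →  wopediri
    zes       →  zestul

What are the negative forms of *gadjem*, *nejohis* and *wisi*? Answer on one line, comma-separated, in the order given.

gadjemiri, nejohistul, wisioso

The alternation tracks the final sound of the stem — -tul when the stem ends in a sibilant (*mahiz*, *zes*); -iri when the stem ends in a non-sibilant consonant (*nesim*, *hegiv*, *woped*); -oso when the stem ends in a vowel (*nali*, *servawga*).
Since the final sound of *gadjem* is /m/ (a non-sibilant consonant), it takes -iri, giving *gadjemiri*.
Since the final sound of *nejohis* is /s/ (a sibilant), it takes -tul, giving *nejohistul*.
Since the final sound of *wisi* is /i/ (a vowel), it takes -oso, giving *wisioso*.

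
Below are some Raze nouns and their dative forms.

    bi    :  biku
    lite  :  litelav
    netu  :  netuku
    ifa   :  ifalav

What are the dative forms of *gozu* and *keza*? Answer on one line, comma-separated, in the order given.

The alternation tracks the last vowel of the stem — -ku when the last vowel of the stem is a high vowel (*bi*, *netu*); -lav when the last vowel of the stem is a non-high vowel (*lite*, *ifa*).
*gozu*: last vowel = /u/, a high vowel → -ku → *gozuku*.
*keza*: last vowel = /a/, a non-high vowel → -lav → *kezalav*.

gozuku, kezalav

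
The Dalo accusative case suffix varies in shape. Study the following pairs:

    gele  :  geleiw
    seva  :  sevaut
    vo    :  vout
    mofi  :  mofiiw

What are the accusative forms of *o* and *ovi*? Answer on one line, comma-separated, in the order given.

out, oviiw

The pattern is front/back vowel harmony: -iw when the last vowel of the stem is a front vowel (*gele*, *mofi*); -ut when the last vowel of the stem is a back vowel (*seva*, *vo*).
Since the last vowel of *o* is /o/ (a back vowel), it takes -ut, giving *out*.
*ovi* — last vowel /i/ (a front vowel) → -iw → *oviiw*.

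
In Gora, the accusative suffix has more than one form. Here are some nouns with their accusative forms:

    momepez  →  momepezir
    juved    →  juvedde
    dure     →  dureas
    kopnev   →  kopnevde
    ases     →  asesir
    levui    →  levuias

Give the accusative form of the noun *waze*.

wazeas

Looking at the final sound of each stem: -ir when the stem ends in a sibilant (*momepez*, *ases*); -de when the stem ends in a non-sibilant consonant (*juved*, *kopnev*); -as when the stem ends in a vowel (*dure*, *levui*).
The final sound of *waze* is /e/, which is a vowel, so the suffix is -as, giving *wazeas*.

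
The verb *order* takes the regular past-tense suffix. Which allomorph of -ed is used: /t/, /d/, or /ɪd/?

The stem *order* ends in a voiced sound other than /d/.
The -ed suffix is realized as /ɪd/ after /t, d/; as /t/ after other voiceless consonants; and as /d/ after other voiced sounds.
So -ed on *order* is pronounced /d/.

/d/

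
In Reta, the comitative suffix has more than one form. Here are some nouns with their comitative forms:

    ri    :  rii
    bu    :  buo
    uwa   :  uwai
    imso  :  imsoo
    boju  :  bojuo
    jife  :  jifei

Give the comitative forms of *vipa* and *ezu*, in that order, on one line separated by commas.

The suffix is conditioned by the last vowel: -o when the last vowel of the stem is a rounded vowel (*bu*, *imso*, *boju*); -i when the last vowel of the stem is an unrounded vowel (*ri*, *uwa*, *jife*).
*vipa* — last vowel /a/ (an unrounded vowel) → -i → *vipai*.
*ezu*: last vowel = /u/, a rounded vowel → -o → *ezuo*.

vipai, ezuo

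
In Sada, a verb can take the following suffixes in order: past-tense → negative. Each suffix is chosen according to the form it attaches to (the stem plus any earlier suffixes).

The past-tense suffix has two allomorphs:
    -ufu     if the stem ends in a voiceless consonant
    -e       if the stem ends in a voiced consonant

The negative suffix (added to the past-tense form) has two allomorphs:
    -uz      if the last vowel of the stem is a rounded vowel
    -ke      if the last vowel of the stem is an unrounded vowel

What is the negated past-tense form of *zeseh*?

Since the final consonant of *zeseh* is /h/ (voiceless), it takes -ufu, giving *zesehufu*.
The past-tense form *zesehufu* — last vowel /u/ (a rounded vowel) → -uz → *zesehufuuz*.

zesehufuuz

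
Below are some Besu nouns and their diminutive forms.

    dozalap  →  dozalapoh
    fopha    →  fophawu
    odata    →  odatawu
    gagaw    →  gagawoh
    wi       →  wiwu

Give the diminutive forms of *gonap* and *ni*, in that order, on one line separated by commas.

gonapoh, niwu

The pattern is consonant vs. vowel: -oh when the stem ends in a consonant (*dozalap*, *gagaw*); -wu when the stem ends in a vowel (*fopha*, *odata*, *wi*).
The final sound of *gonap* is /p/, which is a consonant, so the suffix is -oh, giving *gonapoh*.
Since the final sound of *ni* is /i/ (a vowel), it takes -wu, giving *niwu*.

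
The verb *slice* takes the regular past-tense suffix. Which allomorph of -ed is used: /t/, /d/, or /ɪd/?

/t/

The stem *slice* ends in a voiceless consonant other than /t/.
The -ed suffix is realized as /ɪd/ after /t, d/; as /t/ after other voiceless consonants; and as /d/ after other voiced sounds.
So -ed on *slice* is pronounced /t/.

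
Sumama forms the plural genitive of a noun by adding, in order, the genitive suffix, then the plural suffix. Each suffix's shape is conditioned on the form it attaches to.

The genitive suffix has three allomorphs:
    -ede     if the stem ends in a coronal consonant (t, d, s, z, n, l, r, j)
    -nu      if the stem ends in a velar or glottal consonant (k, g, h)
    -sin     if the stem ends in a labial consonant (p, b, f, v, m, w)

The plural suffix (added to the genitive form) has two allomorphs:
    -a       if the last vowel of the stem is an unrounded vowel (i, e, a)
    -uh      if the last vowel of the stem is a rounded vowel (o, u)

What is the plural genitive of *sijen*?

The final consonant of *sijen* is /n/, which is coronal, so the genitive suffix is -ede, giving *sijenede*.
The last vowel of the genitive form *sijenede* is /e/, which is an unrounded vowel, so the plural suffix is -a, giving *sijenedea*.

sijenedea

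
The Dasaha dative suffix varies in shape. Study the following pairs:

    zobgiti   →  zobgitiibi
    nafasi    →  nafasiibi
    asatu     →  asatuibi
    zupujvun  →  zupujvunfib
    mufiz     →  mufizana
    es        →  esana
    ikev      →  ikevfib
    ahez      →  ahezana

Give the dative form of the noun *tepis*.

The pattern is sibilance of the final sound: -ana when the stem ends in a sibilant (*mufiz*, *es*, *ahez*); -fib when the stem ends in a non-sibilant consonant (*zupujvun*, *ikev*); -ibi when the stem ends in a vowel (*zobgiti*, *nafasi*, *asatu*).
The final sound of *tepis* is /s/, which is a sibilant, so the suffix is -ana, giving *tepisana*.

tepisana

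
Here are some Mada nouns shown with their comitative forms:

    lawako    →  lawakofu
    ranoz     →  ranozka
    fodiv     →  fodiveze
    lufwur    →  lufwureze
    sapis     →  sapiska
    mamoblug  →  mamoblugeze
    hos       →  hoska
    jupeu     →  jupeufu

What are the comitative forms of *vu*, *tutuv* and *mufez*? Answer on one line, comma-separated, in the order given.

vufu, tutuveze, mufezka

Looking at the final sound of each stem: -ka when the stem ends in a sibilant (*ranoz*, *sapis*, *hos*); -eze when the stem ends in a non-sibilant consonant (*fodiv*, *lufwur*, *mamoblug*); -fu when the stem ends in a vowel (*lawako*, *jupeu*).
*vu* — final sound /u/ (a vowel) → -fu → *vufu*.
*tutuv* — final sound /v/ (a non-sibilant consonant) → -eze → *tutuveze*.
The final sound of *mufez* is /z/, which is a sibilant, so the suffix is -ka, giving *mufezka*.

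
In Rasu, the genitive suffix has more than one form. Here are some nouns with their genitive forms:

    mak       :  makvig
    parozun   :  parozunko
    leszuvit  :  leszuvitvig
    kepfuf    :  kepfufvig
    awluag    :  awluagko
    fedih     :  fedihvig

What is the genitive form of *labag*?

Looking at the final consonant of each stem: -vig when the stem ends in a voiceless consonant (*mak*, *leszuvit*, *kepfuf*, *fedih*); -ko when the stem ends in a voiced consonant (*parozun*, *awluag*).
The final consonant of *labag* is /g/, which is voiced, so the suffix is -ko, giving *labagko*.

labagko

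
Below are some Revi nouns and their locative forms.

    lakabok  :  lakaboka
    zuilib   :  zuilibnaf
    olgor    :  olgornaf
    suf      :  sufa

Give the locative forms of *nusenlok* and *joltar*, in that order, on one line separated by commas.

nusenloka, joltarnaf

The suffix is conditioned by the final consonant: -a when the stem ends in a voiceless consonant (*lakabok*, *suf*); -naf when the stem ends in a voiced consonant (*zuilib*, *olgor*).
Since the final consonant of *nusenlok* is /k/ (voiceless), it takes -a, giving *nusenloka*.
Since the final consonant of *joltar* is /r/ (voiced), it takes -naf, giving *joltarnaf*.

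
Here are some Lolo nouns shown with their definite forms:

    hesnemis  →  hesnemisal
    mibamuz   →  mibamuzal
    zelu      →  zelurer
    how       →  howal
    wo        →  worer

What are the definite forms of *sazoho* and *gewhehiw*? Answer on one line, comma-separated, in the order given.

Looking at the final sound of each stem: -al when the stem ends in a consonant (*hesnemis*, *mibamuz*, *how*); -rer when the stem ends in a vowel (*zelu*, *wo*).
*sazoho* — final sound /o/ (a vowel) → -rer → *sazohorer*.
*gewhehiw* — final sound /w/ (a consonant) → -al → *gewhehiwal*.

sazohorer, gewhehiwal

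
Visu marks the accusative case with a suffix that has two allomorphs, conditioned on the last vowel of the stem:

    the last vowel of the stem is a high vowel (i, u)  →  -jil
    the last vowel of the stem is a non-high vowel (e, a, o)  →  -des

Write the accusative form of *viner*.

The last vowel of *viner* is /e/, which is a non-high vowel, so the suffix is -des, giving *vinerdes*.

vinerdes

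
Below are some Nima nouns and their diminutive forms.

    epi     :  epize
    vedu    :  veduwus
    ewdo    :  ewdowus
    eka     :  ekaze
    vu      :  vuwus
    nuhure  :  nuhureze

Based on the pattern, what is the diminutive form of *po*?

Looking at the last vowel of each stem: -wus when the last vowel of the stem is a rounded vowel (*vedu*, *ewdo*, *vu*); -ze when the last vowel of the stem is an unrounded vowel (*epi*, *eka*, *nuhure*).
Since the last vowel of *po* is /o/ (a rounded vowel), it takes -wus, giving *powus*.

powus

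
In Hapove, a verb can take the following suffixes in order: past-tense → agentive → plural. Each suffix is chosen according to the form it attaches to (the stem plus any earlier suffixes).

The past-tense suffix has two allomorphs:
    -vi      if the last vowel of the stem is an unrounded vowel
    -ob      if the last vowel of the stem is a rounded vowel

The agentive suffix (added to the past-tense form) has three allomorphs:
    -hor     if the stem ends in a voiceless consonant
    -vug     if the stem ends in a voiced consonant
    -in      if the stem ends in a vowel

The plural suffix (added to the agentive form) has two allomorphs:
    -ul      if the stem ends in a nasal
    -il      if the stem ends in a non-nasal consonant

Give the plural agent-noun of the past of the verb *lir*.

lirviinul

The last vowel of *lir* is /i/, which is an unrounded vowel, so the past-tense suffix is -vi, giving *lirvi*.
The final sound of the past-tense form *lirvi* is /i/, which is a vowel, so the agentive suffix is -in, giving *lirviin*.
The agentive form *lirviin* — final consonant /n/ (a nasal) → -ul → *lirviinul*.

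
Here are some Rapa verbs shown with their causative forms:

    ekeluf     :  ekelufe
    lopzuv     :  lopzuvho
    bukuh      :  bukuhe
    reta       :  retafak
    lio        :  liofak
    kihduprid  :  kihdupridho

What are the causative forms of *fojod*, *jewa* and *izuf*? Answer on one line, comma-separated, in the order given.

fojodho, jewafak, izufe

The pattern is voicing of the final sound: -e when the stem ends in a voiceless consonant (*ekeluf*, *bukuh*); -ho when the stem ends in a voiced consonant (*lopzuv*, *kihduprid*); -fak when the stem ends in a vowel (*reta*, *lio*).
*fojod* — final sound /d/ (a voiced consonant) → -ho → *fojodho*.
The final sound of *jewa* is /a/, which is a vowel, so the suffix is -fak, giving *jewafak*.
Since the final sound of *izuf* is /f/ (a voiceless consonant), it takes -e, giving *izufe*.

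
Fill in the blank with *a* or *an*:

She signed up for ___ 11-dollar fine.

The indefinite article is chosen by the initial *sound* of the following word, not its spelling.
The number *11* is spoken "eleven", beginning with /ɪˈlɛvən/ — a vowel sound.
So the article is *an*: She signed up for an 11-dollar fine.

an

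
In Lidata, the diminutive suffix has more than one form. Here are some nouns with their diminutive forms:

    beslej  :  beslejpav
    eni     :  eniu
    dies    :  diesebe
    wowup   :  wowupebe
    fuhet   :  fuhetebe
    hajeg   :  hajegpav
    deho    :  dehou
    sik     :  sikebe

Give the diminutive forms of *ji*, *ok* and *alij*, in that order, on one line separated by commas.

jiu, okebe, alijpav

The suffix is conditioned by the final sound: -ebe when the stem ends in a voiceless consonant (*dies*, *wowup*, *fuhet*, *sik*); -pav when the stem ends in a voiced consonant (*beslej*, *hajeg*); -u when the stem ends in a vowel (*eni*, *deho*).
*ji*: final sound = /i/, a vowel → -u → *jiu*.
*ok* — final sound /k/ (a voiceless consonant) → -ebe → *okebe*.
*alij*: final sound = /j/, a voiced consonant → -pav → *alijpav*.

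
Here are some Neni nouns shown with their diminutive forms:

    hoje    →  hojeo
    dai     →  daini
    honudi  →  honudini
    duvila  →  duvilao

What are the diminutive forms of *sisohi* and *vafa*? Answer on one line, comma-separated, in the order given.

Looking at the last vowel of each stem: -ni when the last vowel of the stem is a high vowel (*dai*, *honudi*); -o when the last vowel of the stem is a non-high vowel (*hoje*, *duvila*).
Since the last vowel of *sisohi* is /i/ (a high vowel), it takes -ni, giving *sisohini*.
*vafa* — last vowel /a/ (a non-high vowel) → -o → *vafao*.

sisohini, vafao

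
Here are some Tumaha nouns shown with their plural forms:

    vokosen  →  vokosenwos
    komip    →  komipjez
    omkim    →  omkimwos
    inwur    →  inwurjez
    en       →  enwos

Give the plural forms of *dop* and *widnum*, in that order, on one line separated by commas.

dopjez, widnumwos

Looking at the final consonant of each stem: -wos when the stem ends in a nasal (*vokosen*, *omkim*, *en*); -jez when the stem ends in a non-nasal consonant (*komip*, *inwur*).
Since the final consonant of *dop* is /p/ (non-nasal), it takes -jez, giving *dopjez*.
Since the final consonant of *widnum* is /m/ (a nasal), it takes -wos, giving *widnumwos*.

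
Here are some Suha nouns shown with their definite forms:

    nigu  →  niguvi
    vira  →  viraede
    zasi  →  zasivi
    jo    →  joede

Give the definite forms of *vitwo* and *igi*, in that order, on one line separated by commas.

vitwoede, igivi

The alternation tracks the last vowel of the stem — -vi when the last vowel of the stem is a high vowel (*nigu*, *zasi*); -ede when the last vowel of the stem is a non-high vowel (*vira*, *jo*).
*vitwo*: last vowel = /o/, a non-high vowel → -ede → *vitwoede*.
*igi* — last vowel /i/ (a high vowel) → -vi → *igivi*.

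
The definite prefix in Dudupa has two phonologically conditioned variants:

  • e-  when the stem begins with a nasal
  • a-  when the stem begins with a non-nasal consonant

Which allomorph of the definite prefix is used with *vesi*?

*vesi*: first consonant = /v/, non-nasal → a-.

a-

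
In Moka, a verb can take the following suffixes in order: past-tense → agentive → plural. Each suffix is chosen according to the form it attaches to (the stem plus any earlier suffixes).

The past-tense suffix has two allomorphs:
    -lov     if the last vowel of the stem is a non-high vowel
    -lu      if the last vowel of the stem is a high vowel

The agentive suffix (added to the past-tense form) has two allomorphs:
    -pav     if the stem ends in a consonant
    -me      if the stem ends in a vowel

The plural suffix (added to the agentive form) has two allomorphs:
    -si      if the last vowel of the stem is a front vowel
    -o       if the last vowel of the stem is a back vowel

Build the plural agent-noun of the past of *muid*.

muidlumesi

*muid*: last vowel = /i/, a high vowel → -lu → *muidlu*.
The final sound of the past-tense form *muidlu* is /u/, which is a vowel, so the agentive suffix is -me, giving *muidlume*.
The last vowel of the agentive form *muidlume* is /e/, which is a front vowel, so the plural suffix is -si, giving *muidlumesi*.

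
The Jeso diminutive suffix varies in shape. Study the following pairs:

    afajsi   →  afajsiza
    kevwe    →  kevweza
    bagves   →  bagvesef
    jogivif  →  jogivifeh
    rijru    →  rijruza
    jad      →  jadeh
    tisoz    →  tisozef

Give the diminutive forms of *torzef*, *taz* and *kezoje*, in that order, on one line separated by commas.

Looking at the final sound of each stem: -ef when the stem ends in a sibilant (*bagves*, *tisoz*); -eh when the stem ends in a non-sibilant consonant (*jogivif*, *jad*); -za when the stem ends in a vowel (*afajsi*, *kevwe*, *rijru*).
*torzef* — final sound /f/ (a non-sibilant consonant) → -eh → *torzefeh*.
The final sound of *taz* is /z/, which is a sibilant, so the suffix is -ef, giving *tazef*.
Since the final sound of *kezoje* is /e/ (a vowel), it takes -za, giving *kezojeza*.

torzefeh, tazef, kezojeza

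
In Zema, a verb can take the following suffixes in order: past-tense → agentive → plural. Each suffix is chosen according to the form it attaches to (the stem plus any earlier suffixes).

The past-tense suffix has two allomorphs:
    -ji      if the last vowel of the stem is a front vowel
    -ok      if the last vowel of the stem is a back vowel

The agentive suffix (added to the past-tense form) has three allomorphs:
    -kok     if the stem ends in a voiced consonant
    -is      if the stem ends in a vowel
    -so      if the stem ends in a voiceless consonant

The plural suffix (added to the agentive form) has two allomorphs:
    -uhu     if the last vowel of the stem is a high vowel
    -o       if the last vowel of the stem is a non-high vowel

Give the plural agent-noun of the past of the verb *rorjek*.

*rorjek*: last vowel = /e/, a front vowel → -ji → *rorjekji*.
The past-tense form *rorjekji* — final sound /i/ (a vowel) → -is → *rorjekjiis*.
Since the last vowel of the agentive form *rorjekjiis* is /i/ (a high vowel), it takes -uhu, giving *rorjekjiisuhu*.

rorjekjiisuhu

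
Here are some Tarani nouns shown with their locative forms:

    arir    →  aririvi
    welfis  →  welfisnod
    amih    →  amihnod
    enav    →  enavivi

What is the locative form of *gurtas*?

The pattern is voicing of the final consonant: -nod when the stem ends in a voiceless consonant (*welfis*, *amih*); -ivi when the stem ends in a voiced consonant (*arir*, *enav*).
Since the final consonant of *gurtas* is /s/ (voiceless), it takes -nod, giving *gurtasnod*.

gurtasnod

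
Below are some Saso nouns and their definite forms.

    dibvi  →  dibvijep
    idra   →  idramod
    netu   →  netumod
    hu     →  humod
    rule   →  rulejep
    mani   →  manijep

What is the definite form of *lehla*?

lehlamod

The suffix is conditioned by the last vowel: -jep when the last vowel of the stem is a front vowel (*dibvi*, *rule*, *mani*); -mod when the last vowel of the stem is a back vowel (*idra*, *netu*, *hu*).
*lehla*: last vowel = /a/, a back vowel → -mod → *lehlamod*.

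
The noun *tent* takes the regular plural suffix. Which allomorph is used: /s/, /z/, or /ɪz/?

/s/

The stem *tent* ends in a voiceless non-sibilant consonant.
The plural suffix surfaces as /ɪz/ after sibilants, /s/ after other voiceless consonants, and /z/ after other voiced sounds.
So the plural -s on *tent* is pronounced /s/.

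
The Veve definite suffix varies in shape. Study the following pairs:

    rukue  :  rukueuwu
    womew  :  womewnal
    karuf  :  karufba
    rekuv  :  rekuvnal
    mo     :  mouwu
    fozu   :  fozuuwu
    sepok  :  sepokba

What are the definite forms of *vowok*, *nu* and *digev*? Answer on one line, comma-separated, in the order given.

The pattern is voicing of the final sound: -ba when the stem ends in a voiceless consonant (*karuf*, *sepok*); -nal when the stem ends in a voiced consonant (*womew*, *rekuv*); -uwu when the stem ends in a vowel (*rukue*, *mo*, *fozu*).
The final sound of *vowok* is /k/, which is a voiceless consonant, so the suffix is -ba, giving *vowokba*.
*nu* — final sound /u/ (a vowel) → -uwu → *nuuwu*.
Since the final sound of *digev* is /v/ (a voiced consonant), it takes -nal, giving *digevnal*.

vowokba, nuuwu, digevnal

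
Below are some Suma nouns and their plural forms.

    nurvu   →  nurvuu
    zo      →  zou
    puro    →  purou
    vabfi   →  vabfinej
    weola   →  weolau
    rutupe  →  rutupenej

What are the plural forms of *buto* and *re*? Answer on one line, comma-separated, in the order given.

butou, renej

Looking at the last vowel of each stem: -nej when the last vowel of the stem is a front vowel (*vabfi*, *rutupe*); -u when the last vowel of the stem is a back vowel (*nurvu*, *zo*, *puro*, *weola*).
The last vowel of *buto* is /o/, which is a back vowel, so the suffix is -u, giving *butou*.
*re* — last vowel /e/ (a front vowel) → -nej → *renej*.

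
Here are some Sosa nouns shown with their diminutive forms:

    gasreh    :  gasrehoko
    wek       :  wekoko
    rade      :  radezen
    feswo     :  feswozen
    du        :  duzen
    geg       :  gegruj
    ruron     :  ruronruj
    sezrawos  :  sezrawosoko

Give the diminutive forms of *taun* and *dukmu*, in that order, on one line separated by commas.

The suffix is conditioned by the final sound: -oko when the stem ends in a voiceless consonant (*gasreh*, *wek*, *sezrawos*); -ruj when the stem ends in a voiced consonant (*geg*, *ruron*); -zen when the stem ends in a vowel (*rade*, *feswo*, *du*).
The final sound of *taun* is /n/, which is a voiced consonant, so the suffix is -ruj, giving *taunruj*.
*dukmu*: final sound = /u/, a vowel → -zen → *dukmuzen*.

taunruj, dukmuzen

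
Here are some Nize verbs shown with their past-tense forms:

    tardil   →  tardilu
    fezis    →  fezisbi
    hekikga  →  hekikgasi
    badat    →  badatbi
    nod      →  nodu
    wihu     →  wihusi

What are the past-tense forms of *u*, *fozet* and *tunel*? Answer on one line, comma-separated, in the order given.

usi, fozetbi, tunelu

Looking at the final sound of each stem: -bi when the stem ends in a voiceless consonant (*fezis*, *badat*); -u when the stem ends in a voiced consonant (*tardil*, *nod*); -si when the stem ends in a vowel (*hekikga*, *wihu*).
*u*: final sound = /u/, a vowel → -si → *usi*.
*fozet*: final sound = /t/, a voiceless consonant → -bi → *fozetbi*.
*tunel* — final sound /l/ (a voiced consonant) → -u → *tunelu*.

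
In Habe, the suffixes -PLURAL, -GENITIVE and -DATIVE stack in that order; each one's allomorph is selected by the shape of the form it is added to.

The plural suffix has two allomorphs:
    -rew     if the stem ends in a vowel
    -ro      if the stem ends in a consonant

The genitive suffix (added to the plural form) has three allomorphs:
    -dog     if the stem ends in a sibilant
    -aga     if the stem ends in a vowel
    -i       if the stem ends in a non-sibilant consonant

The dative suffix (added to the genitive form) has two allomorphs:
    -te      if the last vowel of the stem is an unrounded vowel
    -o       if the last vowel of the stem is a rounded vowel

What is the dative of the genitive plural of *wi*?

The final sound of *wi* is /i/, which is a vowel, so the plural suffix is -rew, giving *wirew*.
Since the final sound of the plural form *wirew* is /w/ (a non-sibilant consonant), it takes -i, giving *wirewi*.
The last vowel of the genitive form *wirewi* is /i/, which is an unrounded vowel, so the dative suffix is -te, giving *wirewite*.

wirewite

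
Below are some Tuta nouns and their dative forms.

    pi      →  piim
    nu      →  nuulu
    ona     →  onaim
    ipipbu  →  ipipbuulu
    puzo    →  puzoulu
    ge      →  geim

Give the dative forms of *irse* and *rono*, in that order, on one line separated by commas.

irseim, ronoulu

The alternation tracks the last vowel of the stem — -ulu when the last vowel of the stem is a rounded vowel (*nu*, *ipipbu*, *puzo*); -im when the last vowel of the stem is an unrounded vowel (*pi*, *ona*, *ge*).
The last vowel of *irse* is /e/, which is an unrounded vowel, so the suffix is -im, giving *irseim*.
*rono* — last vowel /o/ (a rounded vowel) → -ulu → *ronoulu*.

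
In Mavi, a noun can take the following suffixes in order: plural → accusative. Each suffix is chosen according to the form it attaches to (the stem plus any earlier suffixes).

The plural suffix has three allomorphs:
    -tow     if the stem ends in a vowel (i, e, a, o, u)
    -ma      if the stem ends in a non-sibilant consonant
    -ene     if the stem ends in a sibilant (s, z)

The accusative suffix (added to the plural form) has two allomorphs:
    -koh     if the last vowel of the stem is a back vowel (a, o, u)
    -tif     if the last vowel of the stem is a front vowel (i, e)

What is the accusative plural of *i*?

*i* — final sound /i/ (a vowel) → -tow → *itow*.
The last vowel of the plural form *itow* is /o/, which is a back vowel, so the accusative suffix is -koh, giving *itowkoh*.

itowkoh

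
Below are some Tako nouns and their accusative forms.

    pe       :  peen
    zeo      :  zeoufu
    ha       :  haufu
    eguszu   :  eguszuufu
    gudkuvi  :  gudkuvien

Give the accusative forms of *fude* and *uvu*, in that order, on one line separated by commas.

The pattern is front/back vowel harmony: -en when the last vowel of the stem is a front vowel (*pe*, *gudkuvi*); -ufu when the last vowel of the stem is a back vowel (*zeo*, *ha*, *eguszu*).
The last vowel of *fude* is /e/, which is a front vowel, so the suffix is -en, giving *fudeen*.
Since the last vowel of *uvu* is /u/ (a back vowel), it takes -ufu, giving *uvuufu*.

fudeen, uvuufu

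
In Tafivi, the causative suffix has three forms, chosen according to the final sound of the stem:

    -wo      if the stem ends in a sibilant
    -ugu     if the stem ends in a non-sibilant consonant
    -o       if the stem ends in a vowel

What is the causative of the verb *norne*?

*norne* — final sound /e/ (a vowel) → -o → *norneo*.

norneo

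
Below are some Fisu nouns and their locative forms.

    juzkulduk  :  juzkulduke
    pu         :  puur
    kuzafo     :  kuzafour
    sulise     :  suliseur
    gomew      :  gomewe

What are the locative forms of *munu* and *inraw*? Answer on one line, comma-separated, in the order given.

munuur, inrawe

The alternation tracks the final sound of the stem — -e when the stem ends in a consonant (*juzkulduk*, *gomew*); -ur when the stem ends in a vowel (*pu*, *kuzafo*, *sulise*).
Since the final sound of *munu* is /u/ (a vowel), it takes -ur, giving *munuur*.
The final sound of *inraw* is /w/, which is a consonant, so the suffix is -e, giving *inrawe*.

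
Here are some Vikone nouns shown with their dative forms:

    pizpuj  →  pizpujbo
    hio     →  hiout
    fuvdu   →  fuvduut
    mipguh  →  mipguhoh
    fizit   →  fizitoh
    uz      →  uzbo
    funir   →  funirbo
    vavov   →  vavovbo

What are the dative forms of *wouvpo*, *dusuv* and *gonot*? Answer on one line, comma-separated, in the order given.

wouvpout, dusuvbo, gonotoh

Looking at the final sound of each stem: -oh when the stem ends in a voiceless consonant (*mipguh*, *fizit*); -bo when the stem ends in a voiced consonant (*pizpuj*, *uz*, *funir*, *vavov*); -ut when the stem ends in a vowel (*hio*, *fuvdu*).
*wouvpo*: final sound = /o/, a vowel → -ut → *wouvpout*.
*dusuv* — final sound /v/ (a voiced consonant) → -bo → *dusuvbo*.
*gonot*: final sound = /t/, a voiceless consonant → -oh → *gonotoh*.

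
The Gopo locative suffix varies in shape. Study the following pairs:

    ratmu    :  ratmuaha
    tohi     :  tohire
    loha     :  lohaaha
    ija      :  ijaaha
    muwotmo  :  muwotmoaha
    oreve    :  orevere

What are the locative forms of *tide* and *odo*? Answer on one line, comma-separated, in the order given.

The alternation tracks the last vowel of the stem — -re when the last vowel of the stem is a front vowel (*tohi*, *oreve*); -aha when the last vowel of the stem is a back vowel (*ratmu*, *loha*, *ija*, *muwotmo*).
The last vowel of *tide* is /e/, which is a front vowel, so the suffix is -re, giving *tidere*.
*odo*: last vowel = /o/, a back vowel → -aha → *odoaha*.

tidere, odoaha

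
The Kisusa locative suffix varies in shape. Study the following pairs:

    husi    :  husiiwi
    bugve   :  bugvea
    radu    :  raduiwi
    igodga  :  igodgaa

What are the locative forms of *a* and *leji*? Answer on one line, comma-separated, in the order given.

aa, lejiiwi

Looking at the last vowel of each stem: -iwi when the last vowel of the stem is a high vowel (*husi*, *radu*); -a when the last vowel of the stem is a non-high vowel (*bugve*, *igodga*).
*a*: last vowel = /a/, a non-high vowel → -a → *aa*.
*leji* — last vowel /i/ (a high vowel) → -iwi → *lejiiwi*.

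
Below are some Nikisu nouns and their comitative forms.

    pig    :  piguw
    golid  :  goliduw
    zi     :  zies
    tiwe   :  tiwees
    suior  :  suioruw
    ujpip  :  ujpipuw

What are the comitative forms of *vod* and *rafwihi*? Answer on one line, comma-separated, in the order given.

voduw, rafwihies

The suffix is conditioned by the final sound: -uw when the stem ends in a consonant (*pig*, *golid*, *suior*, *ujpip*); -es when the stem ends in a vowel (*zi*, *tiwe*).
*vod*: final sound = /d/, a consonant → -uw → *voduw*.
*rafwihi*: final sound = /i/, a vowel → -es → *rafwihies*.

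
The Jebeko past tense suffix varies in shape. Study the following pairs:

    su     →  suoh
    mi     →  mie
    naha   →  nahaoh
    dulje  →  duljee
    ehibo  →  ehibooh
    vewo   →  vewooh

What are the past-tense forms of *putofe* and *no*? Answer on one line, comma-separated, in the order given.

putofee, nooh

Looking at the last vowel of each stem: -e when the last vowel of the stem is a front vowel (*mi*, *dulje*); -oh when the last vowel of the stem is a back vowel (*su*, *naha*, *ehibo*, *vewo*).
*putofe* — last vowel /e/ (a front vowel) → -e → *putofee*.
*no*: last vowel = /o/, a back vowel → -oh → *nooh*.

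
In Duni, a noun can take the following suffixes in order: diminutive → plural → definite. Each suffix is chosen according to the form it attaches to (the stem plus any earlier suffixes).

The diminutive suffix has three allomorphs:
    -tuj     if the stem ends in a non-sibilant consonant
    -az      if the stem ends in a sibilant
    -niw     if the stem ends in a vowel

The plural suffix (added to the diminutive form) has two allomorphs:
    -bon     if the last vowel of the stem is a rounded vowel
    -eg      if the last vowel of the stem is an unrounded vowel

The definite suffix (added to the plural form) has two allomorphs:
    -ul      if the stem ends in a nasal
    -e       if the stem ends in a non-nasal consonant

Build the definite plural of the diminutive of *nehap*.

nehaptujbonul

*nehap* — final sound /p/ (a non-sibilant consonant) → -tuj → *nehaptuj*.
The diminutive form *nehaptuj* — last vowel /u/ (a rounded vowel) → -bon → *nehaptujbon*.
Since the final consonant of the plural form *nehaptujbon* is /n/ (a nasal), it takes -ul, giving *nehaptujbonul*.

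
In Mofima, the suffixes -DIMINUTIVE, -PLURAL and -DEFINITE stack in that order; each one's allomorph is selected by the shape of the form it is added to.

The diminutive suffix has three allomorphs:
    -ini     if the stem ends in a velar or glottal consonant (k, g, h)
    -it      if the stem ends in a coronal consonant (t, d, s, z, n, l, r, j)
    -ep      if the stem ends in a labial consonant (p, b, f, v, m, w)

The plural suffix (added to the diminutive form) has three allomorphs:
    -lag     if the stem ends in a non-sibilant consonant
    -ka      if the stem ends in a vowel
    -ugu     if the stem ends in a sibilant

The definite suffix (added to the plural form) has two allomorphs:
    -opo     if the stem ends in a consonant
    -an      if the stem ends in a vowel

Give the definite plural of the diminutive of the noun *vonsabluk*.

*vonsabluk* — final consonant /k/ (velar/glottal) → -ini → *vonsablukini*.
The diminutive form *vonsablukini* — final sound /i/ (a vowel) → -ka → *vonsablukinika*.
Since the final sound of the plural form *vonsablukinika* is /a/ (a vowel), it takes -an, giving *vonsablukinikaan*.

vonsablukinikaan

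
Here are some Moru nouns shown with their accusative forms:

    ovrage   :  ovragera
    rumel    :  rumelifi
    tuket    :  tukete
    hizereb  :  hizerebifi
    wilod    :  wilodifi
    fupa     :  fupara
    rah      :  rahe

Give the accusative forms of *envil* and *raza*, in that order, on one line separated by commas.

The pattern is voicing of the final sound: -e when the stem ends in a voiceless consonant (*tuket*, *rah*); -ifi when the stem ends in a voiced consonant (*rumel*, *hizereb*, *wilod*); -ra when the stem ends in a vowel (*ovrage*, *fupa*).
*envil* — final sound /l/ (a voiced consonant) → -ifi → *envilifi*.
The final sound of *raza* is /a/, which is a vowel, so the suffix is -ra, giving *razara*.

envilifi, razara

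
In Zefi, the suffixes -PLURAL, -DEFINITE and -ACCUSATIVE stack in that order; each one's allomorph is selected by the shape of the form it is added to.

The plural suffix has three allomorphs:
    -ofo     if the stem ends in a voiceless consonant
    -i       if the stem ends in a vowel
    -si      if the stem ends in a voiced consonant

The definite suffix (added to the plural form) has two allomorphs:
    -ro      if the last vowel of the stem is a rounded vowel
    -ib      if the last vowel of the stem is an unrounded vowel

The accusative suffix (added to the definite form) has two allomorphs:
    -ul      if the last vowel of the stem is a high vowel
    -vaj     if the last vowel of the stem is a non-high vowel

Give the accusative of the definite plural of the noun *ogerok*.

Since the final sound of *ogerok* is /k/ (a voiceless consonant), it takes -ofo, giving *ogerokofo*.
The plural form *ogerokofo*: last vowel = /o/, a rounded vowel → -ro → *ogerokoforo*.
Since the last vowel of the definite form *ogerokoforo* is /o/ (a non-high vowel), it takes -vaj, giving *ogerokoforovaj*.

ogerokoforovaj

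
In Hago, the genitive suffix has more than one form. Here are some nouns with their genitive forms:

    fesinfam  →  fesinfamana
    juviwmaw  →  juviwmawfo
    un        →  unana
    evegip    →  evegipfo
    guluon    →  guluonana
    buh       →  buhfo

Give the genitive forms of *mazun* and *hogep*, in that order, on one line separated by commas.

The pattern is nasality of the final consonant: -ana when the stem ends in a nasal (*fesinfam*, *un*, *guluon*); -fo when the stem ends in a non-nasal consonant (*juviwmaw*, *evegip*, *buh*).
*mazun* — final consonant /n/ (a nasal) → -ana → *mazunana*.
*hogep*: final consonant = /p/, non-nasal → -fo → *hogepfo*.

mazunana, hogepfo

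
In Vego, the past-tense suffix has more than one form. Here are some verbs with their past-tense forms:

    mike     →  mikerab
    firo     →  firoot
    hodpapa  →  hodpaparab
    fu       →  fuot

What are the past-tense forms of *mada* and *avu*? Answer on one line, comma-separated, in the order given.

madarab, avuot

The alternation tracks the last vowel of the stem — -ot when the last vowel of the stem is a rounded vowel (*firo*, *fu*); -rab when the last vowel of the stem is an unrounded vowel (*mike*, *hodpapa*).
The last vowel of *mada* is /a/, which is an unrounded vowel, so the suffix is -rab, giving *madarab*.
*avu* — last vowel /u/ (a rounded vowel) → -ot → *avuot*.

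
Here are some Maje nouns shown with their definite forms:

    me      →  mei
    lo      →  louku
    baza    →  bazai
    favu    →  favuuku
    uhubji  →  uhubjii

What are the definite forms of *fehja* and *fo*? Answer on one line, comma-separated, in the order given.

Looking at the last vowel of each stem: -uku when the last vowel of the stem is a rounded vowel (*lo*, *favu*); -i when the last vowel of the stem is an unrounded vowel (*me*, *baza*, *uhubji*).
*fehja* — last vowel /a/ (an unrounded vowel) → -i → *fehjai*.
*fo* — last vowel /o/ (a rounded vowel) → -uku → *fouku*.

fehjai, fouku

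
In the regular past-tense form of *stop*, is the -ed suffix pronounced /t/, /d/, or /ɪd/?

/t/

The stem *stop* ends in a voiceless consonant other than /t/.
The -ed suffix is realized as /ɪd/ after /t, d/; as /t/ after other voiceless consonants; and as /d/ after other voiced sounds.
So -ed on *stop* is pronounced /t/.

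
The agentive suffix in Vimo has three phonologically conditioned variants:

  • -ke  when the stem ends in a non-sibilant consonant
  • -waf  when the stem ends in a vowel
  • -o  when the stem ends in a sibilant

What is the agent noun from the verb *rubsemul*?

rubsemulke

*rubsemul*: final sound = /l/, a non-sibilant consonant → -ke → *rubsemulke*.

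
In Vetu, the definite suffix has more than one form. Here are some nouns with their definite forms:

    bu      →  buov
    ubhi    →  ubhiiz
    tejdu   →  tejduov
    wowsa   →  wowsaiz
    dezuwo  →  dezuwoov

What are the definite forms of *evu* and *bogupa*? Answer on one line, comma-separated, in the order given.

evuov, bogupaiz

Looking at the last vowel of each stem: -ov when the last vowel of the stem is a rounded vowel (*bu*, *tejdu*, *dezuwo*); -iz when the last vowel of the stem is an unrounded vowel (*ubhi*, *wowsa*).
*evu* — last vowel /u/ (a rounded vowel) → -ov → *evuov*.
Since the last vowel of *bogupa* is /a/ (an unrounded vowel), it takes -iz, giving *bogupaiz*.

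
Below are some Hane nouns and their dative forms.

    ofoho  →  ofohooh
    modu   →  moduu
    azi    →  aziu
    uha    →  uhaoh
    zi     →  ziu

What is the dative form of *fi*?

The pattern is height harmony: -u when the last vowel of the stem is a high vowel (*modu*, *azi*, *zi*); -oh when the last vowel of the stem is a non-high vowel (*ofoho*, *uha*).
The last vowel of *fi* is /i/, which is a high vowel, so the suffix is -u, giving *fiu*.

fiu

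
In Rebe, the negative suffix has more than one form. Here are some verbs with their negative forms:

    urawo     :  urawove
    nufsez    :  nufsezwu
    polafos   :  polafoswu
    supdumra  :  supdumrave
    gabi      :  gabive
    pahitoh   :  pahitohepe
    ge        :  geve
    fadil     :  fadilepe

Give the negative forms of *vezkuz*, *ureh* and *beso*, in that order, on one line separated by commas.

vezkuzwu, urehepe, besove

The pattern is sibilance of the final sound: -wu when the stem ends in a sibilant (*nufsez*, *polafos*); -epe when the stem ends in a non-sibilant consonant (*pahitoh*, *fadil*); -ve when the stem ends in a vowel (*urawo*, *supdumra*, *gabi*, *ge*).
*vezkuz*: final sound = /z/, a sibilant → -wu → *vezkuzwu*.
*ureh*: final sound = /h/, a non-sibilant consonant → -epe → *urehepe*.
*beso* — final sound /o/ (a vowel) → -ve → *besove*.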